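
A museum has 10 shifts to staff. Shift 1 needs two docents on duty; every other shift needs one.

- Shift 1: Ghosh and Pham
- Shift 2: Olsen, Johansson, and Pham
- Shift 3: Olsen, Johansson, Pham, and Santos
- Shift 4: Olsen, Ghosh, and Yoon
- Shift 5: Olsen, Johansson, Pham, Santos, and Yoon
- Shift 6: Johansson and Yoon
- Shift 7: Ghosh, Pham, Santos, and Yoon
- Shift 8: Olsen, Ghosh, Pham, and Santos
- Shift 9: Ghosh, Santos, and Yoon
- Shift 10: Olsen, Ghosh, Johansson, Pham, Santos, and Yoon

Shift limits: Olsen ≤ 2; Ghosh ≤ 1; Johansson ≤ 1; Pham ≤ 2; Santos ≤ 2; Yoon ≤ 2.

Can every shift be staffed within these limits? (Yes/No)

Total capacity is 2+1+1+2+2+2 = 10 but 11 worker-slots are needed — infeasible.

No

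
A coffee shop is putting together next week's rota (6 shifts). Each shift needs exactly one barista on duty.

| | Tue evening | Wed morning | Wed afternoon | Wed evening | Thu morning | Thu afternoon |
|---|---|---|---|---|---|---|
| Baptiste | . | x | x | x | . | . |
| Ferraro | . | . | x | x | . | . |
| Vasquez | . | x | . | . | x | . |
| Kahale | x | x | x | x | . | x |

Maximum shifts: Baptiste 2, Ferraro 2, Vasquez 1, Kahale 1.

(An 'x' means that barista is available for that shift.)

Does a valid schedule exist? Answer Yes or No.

No

Total capacity is 6 and 6 slots are needed, so capacity alone doesn't rule it out.
Shifts {Tue evening, Thu afternoon} need 2 worker-slots in total, but the baristas available for any of those shifts (Kahale) can supply at most 1 among them. So no valid schedule exists.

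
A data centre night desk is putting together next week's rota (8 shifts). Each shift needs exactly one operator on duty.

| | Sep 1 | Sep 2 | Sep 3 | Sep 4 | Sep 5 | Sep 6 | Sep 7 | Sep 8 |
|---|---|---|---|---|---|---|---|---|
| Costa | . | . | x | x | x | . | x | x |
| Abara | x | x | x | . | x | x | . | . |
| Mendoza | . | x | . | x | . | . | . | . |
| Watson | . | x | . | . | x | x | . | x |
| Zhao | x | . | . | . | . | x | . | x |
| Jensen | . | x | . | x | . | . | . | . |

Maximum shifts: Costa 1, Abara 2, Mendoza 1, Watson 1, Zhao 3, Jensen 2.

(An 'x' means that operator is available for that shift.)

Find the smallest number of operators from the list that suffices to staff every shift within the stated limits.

8 slots to fill and no one can take more than 3, so at least ⌈8/3⌉ = 3 operators are needed.
Any 3 operators together have capacity at most 3+2+2 = 7 < 8 slots, so 3 can never suffice.
Costa, Abara, Zhao, and Jensen alone can cover everything: Sep 1→Zhao, Sep 2→Jensen, Sep 3→Abara, Sep 4→Jensen, Sep 5→Abara, Sep 6→Zhao, Sep 7→Costa, Sep 8→Zhao.

4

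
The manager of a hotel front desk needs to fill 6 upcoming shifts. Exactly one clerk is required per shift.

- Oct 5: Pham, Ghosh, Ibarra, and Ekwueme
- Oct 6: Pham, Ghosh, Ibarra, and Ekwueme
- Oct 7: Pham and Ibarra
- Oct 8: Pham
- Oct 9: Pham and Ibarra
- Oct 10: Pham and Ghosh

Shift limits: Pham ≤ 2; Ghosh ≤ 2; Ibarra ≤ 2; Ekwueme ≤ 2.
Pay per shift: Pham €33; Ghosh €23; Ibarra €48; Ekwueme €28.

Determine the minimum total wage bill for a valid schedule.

Oct 8 can only be covered by Pham, so that assignment is forced.
Picking the cheapest available clerk for each shift independently would cost €168, but that ignores the shift limits.
An optimal schedule: Oct 5→Ghosh, Oct 6→Ekwueme, Oct 7→Pham, Oct 8→Pham, Oct 9→Ibarra, Oct 10→Ghosh.
Total: 23 + 28 + 33 + 33 + 48 + 23 = €188.

€188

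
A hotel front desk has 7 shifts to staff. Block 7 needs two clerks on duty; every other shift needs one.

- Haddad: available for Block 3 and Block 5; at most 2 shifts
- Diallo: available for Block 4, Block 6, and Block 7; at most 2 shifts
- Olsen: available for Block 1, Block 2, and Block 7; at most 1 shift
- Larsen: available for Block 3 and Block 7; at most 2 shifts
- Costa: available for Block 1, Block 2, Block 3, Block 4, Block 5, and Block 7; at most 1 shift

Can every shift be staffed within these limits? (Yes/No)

Total capacity is 8 and 8 slots are needed, so capacity alone doesn't rule it out.
Shifts {Block 1, Block 2, Block 4, Block 6, Block 7} need 6 worker-slots in total, but the clerks available for any of those shifts (Diallo, Olsen, Larsen, and Costa) can supply at most 5 among them. So no valid schedule exists.

No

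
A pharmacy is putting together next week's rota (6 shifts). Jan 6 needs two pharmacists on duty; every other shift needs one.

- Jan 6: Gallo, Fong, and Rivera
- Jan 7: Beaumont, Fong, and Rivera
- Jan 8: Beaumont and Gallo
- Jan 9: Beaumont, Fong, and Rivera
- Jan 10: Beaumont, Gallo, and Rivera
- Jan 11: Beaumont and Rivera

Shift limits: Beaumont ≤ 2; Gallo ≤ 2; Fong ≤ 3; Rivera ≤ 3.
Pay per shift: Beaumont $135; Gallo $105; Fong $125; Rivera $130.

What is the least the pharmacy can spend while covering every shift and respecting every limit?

$845

Picking the cheapest available pharmacist for each shift independently would cost $820, but that ignores the shift limits.
An optimal schedule: Jan 6→Gallo+Fong, Jan 7→Fong, Jan 8→Gallo, Jan 9→Fong, Jan 10→Rivera, Jan 11→Rivera.
Total: 105 + 125 + 125 + 105 + 125 + 130 + 130 = $845.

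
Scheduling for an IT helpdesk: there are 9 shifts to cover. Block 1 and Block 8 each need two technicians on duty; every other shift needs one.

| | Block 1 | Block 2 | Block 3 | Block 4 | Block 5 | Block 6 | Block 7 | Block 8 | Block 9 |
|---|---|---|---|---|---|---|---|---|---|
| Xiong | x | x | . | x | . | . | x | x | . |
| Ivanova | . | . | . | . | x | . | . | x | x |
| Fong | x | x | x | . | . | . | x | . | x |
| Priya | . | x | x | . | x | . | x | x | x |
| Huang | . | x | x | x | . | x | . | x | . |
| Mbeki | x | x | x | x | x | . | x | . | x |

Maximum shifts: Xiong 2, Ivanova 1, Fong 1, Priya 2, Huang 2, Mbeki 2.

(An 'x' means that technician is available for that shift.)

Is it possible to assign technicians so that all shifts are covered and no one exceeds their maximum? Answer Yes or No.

No

Total capacity is 2+1+1+2+2+2 = 10 but 11 worker-slots are needed — infeasible.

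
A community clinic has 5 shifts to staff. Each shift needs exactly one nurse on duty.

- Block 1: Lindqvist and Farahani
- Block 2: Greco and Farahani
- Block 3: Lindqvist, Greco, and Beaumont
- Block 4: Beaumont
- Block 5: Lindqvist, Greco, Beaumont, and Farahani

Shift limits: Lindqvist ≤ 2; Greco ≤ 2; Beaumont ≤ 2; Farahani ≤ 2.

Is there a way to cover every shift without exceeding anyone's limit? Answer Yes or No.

Block 4 can only be covered by Beaumont, so that assignment is forced.
One valid schedule: Block 1→Lindqvist, Block 2→Greco, Block 3→Lindqvist, Block 4→Beaumont, Block 5→Greco.
Loads: Lindqvist 2/2, Greco 2/2, Beaumont 1/2, Farahani 0/2 — all within limits.

Yes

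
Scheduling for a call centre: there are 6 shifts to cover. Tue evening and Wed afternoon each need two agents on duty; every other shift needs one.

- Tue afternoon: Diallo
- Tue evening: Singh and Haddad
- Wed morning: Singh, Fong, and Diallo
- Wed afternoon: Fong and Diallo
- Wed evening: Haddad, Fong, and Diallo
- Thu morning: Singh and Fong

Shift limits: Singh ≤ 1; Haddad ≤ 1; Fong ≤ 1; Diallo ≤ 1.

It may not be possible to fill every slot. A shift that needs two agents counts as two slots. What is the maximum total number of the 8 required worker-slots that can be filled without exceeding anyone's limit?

Total capacity across all agents is 1+1+1+1 = 4, and 8 slots are needed, so at most 4 can be filled.
An assignment achieving 4: Tue afternoon→Diallo, Tue evening→Singh+Haddad, Wed afternoon→Fong.
Loads: Singh 1/1, Haddad 1/1, Fong 1/1, Diallo 1/1.

4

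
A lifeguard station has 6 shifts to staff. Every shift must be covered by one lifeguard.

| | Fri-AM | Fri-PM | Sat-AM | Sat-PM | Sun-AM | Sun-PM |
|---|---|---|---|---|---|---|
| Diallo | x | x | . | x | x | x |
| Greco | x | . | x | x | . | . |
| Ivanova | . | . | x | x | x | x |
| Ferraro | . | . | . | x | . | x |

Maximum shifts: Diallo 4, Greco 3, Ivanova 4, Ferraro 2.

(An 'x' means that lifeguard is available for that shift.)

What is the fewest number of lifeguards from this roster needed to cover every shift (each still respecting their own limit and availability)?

2

6 slots to fill and no one can take more than 4, so at least ⌈6/4⌉ = 2 lifeguards are needed.
Diallo and Greco alone can cover everything: Fri-AM→Diallo, Fri-PM→Diallo, Sat-AM→Greco, Sat-PM→Greco, Sun-AM→Diallo, Sun-PM→Diallo.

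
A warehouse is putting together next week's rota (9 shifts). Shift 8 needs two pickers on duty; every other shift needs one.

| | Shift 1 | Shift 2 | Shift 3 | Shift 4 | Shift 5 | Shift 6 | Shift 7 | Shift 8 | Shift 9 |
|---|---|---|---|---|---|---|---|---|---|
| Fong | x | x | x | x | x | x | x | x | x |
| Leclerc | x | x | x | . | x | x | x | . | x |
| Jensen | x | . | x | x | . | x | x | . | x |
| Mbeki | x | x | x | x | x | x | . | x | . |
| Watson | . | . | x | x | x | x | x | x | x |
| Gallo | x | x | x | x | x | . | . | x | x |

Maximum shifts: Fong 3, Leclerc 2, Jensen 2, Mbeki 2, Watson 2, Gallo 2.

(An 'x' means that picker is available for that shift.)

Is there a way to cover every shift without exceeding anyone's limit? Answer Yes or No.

One valid schedule: Shift 1→Fong, Shift 2→Fong, Shift 3→Mbeki, Shift 4→Jensen, Shift 5→Leclerc, Shift 6→Leclerc, Shift 7→Fong, Shift 8→Mbeki+Watson, Shift 9→Jensen.
Loads: Fong 3/3, Leclerc 2/2, Jensen 2/2, Mbeki 2/2, Watson 1/2, Gallo 0/2 — all within limits.

Yes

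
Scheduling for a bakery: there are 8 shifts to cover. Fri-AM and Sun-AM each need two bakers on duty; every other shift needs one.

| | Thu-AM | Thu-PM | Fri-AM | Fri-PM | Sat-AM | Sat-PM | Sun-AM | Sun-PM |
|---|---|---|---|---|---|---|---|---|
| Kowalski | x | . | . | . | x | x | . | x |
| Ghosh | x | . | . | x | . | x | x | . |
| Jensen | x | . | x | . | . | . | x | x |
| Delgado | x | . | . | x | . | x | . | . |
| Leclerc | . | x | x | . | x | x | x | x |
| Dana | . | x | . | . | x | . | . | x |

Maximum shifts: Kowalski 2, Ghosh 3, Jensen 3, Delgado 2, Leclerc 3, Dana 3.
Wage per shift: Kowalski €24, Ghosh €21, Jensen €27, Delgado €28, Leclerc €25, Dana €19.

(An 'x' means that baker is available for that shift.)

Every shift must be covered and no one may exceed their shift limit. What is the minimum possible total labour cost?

Fri-AM can only be covered by Jensen and Leclerc, so that assignment is forced.
Picking the cheapest available baker for each shift independently would cost €218, but that ignores the shift limits.
An optimal schedule: Thu-AM→Ghosh, Thu-PM→Dana, Fri-AM→Leclerc+Jensen, Fri-PM→Ghosh, Sat-AM→Dana, Sat-PM→Kowalski, Sun-AM→Ghosh+Leclerc, Sun-PM→Dana.
Total: 21 + 19 + 25 + 27 + 21 + 19 + 24 + 21 + 25 + 19 = €221.

€221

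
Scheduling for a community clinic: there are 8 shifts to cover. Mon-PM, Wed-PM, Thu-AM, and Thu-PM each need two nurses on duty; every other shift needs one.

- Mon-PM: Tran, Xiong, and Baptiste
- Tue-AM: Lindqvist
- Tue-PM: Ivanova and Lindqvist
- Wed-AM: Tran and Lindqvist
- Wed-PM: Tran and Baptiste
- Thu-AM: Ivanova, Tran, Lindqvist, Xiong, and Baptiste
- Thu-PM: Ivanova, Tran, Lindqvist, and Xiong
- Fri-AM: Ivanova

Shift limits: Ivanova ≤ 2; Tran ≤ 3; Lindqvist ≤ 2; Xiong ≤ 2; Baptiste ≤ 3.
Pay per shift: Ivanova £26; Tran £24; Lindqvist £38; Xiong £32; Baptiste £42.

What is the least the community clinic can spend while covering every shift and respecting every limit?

£390

Tue-AM can only be covered by Lindqvist, so that assignment is forced.
Wed-PM can only be covered by Tran and Baptiste, so that assignment is forced.
Fri-AM can only be covered by Ivanova, so that assignment is forced.
Picking the cheapest available nurse for each shift independently would cost £336, but that ignores the shift limits.
An optimal schedule: Mon-PM→Tran+Baptiste, Tue-AM→Lindqvist, Tue-PM→Ivanova, Wed-AM→Tran, Wed-PM→Tran+Baptiste, Thu-AM→Xiong+Baptiste, Thu-PM→Lindqvist+Xiong, Fri-AM→Ivanova.
Total: 24 + 42 + 38 + 26 + 24 + 24 + 42 + 32 + 42 + 38 + 32 + 26 = £390.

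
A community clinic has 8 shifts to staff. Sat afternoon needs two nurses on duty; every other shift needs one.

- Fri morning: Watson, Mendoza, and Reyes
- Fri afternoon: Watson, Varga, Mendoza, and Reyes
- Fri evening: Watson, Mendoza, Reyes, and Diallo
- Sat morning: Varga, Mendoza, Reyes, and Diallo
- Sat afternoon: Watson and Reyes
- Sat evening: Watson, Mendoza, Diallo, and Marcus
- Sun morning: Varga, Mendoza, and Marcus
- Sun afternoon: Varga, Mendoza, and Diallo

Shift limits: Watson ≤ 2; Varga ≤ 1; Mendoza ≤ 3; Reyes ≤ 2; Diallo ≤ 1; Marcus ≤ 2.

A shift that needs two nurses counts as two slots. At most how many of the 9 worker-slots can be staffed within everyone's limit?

Total capacity across all nurses is 2+1+3+2+1+2 = 11, and 9 slots are needed, so at most 9 can be filled.
An assignment achieving 9: Fri morning→Watson, Fri afternoon→Mendoza, Fri evening→Mendoza, Sat morning→Reyes, Sat afternoon→Watson+Reyes, Sat evening→Diallo, Sun morning→Varga, Sun afternoon→Mendoza.
Loads: Watson 2/2, Varga 1/1, Mendoza 3/3, Reyes 2/2, Diallo 1/1, Marcus 0/2.

9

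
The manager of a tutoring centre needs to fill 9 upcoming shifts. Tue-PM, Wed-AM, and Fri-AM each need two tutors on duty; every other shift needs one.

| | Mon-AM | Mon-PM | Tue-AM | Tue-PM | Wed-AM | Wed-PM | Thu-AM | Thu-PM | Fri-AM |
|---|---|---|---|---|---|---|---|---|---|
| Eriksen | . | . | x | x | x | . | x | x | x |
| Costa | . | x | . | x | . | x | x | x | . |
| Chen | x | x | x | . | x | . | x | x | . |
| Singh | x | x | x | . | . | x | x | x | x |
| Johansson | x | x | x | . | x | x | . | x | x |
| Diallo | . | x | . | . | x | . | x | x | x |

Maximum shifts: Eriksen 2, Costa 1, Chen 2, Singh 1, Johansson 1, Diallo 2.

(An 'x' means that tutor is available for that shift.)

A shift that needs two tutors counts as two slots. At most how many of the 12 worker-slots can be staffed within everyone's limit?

Total capacity across all tutors is 2+1+2+1+1+2 = 9, and 12 slots are needed, so at most 9 can be filled.
An assignment achieving 9: Mon-AM→Chen, Mon-PM→Diallo, Tue-AM→Eriksen, Tue-PM→Eriksen+Costa, Wed-AM→Chen+Johansson, Wed-PM→Singh, Fri-AM→Diallo.
Loads: Eriksen 2/2, Costa 1/1, Chen 2/2, Singh 1/1, Johansson 1/1, Diallo 2/2.

9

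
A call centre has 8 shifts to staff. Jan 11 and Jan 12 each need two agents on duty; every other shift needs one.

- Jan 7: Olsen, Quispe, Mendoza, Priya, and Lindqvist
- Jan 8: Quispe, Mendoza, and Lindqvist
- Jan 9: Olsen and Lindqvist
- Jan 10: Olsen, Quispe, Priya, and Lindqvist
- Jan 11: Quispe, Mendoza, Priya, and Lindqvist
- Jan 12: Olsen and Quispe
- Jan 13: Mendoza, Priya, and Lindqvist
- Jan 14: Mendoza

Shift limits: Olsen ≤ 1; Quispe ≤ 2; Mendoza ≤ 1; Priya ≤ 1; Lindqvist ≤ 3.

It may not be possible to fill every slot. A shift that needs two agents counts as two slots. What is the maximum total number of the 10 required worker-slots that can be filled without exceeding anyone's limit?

Total capacity across all agents is 1+2+1+1+3 = 8, and 10 slots are needed, so at most 8 can be filled.
An assignment achieving 8: Jan 7→Lindqvist, Jan 8→Quispe, Jan 9→Olsen, Jan 10→Lindqvist, Jan 11→Lindqvist, Jan 12→Quispe, Jan 13→Priya, Jan 14→Mendoza.
Loads: Olsen 1/1, Quispe 2/2, Mendoza 1/1, Priya 1/1, Lindqvist 3/3.

8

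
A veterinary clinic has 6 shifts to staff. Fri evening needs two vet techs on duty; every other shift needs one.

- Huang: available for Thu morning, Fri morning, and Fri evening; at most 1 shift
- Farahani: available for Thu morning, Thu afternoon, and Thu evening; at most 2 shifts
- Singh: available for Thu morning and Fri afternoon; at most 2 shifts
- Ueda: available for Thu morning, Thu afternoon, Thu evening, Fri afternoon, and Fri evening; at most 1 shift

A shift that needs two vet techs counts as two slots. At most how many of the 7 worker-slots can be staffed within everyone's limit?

Total capacity across all vet techs is 1+2+2+1 = 6, and 7 slots are needed, so at most 6 can be filled.
An assignment achieving 6: Thu morning→Singh, Thu afternoon→Farahani, Thu evening→Farahani, Fri morning→Huang, Fri afternoon→Singh, Fri evening→Ueda.
Loads: Huang 1/1, Farahani 2/2, Singh 2/2, Ueda 1/1.

6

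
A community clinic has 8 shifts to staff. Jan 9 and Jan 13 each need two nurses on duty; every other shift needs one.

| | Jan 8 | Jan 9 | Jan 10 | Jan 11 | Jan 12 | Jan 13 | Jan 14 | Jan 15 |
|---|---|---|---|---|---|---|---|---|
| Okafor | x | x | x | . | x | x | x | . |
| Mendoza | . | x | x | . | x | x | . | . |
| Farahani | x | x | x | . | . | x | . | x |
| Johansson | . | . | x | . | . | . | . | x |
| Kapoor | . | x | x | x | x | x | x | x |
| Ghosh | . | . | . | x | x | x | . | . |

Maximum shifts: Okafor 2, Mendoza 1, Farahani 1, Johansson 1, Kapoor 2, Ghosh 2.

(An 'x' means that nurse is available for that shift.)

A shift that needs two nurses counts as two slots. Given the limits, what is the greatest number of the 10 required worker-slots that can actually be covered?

9

Total capacity across all nurses is 2+1+1+1+2+2 = 9, and 10 slots are needed, so at most 9 can be filled.
An assignment achieving 9: Jan 8→Okafor, Jan 9→Mendoza+Kapoor, Jan 10→Johansson, Jan 11→Kapoor, Jan 12→Ghosh, Jan 13→Ghosh, Jan 14→Okafor, Jan 15→Farahani.
Loads: Okafor 2/2, Mendoza 1/1, Farahani 1/1, Johansson 1/1, Kapoor 2/2, Ghosh 2/2.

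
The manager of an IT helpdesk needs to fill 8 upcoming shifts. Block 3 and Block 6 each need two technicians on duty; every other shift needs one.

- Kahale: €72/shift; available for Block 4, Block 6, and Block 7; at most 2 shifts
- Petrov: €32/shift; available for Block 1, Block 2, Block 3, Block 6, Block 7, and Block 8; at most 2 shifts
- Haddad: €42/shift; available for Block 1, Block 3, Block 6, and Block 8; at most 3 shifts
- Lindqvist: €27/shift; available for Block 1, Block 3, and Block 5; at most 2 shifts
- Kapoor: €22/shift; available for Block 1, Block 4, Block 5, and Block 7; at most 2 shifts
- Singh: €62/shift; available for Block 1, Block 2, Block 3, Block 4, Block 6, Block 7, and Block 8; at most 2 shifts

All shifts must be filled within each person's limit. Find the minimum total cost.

€350

Picking the cheapest available technician for each shift independently would cost €285, but that ignores the shift limits.
An optimal schedule: Block 1→Lindqvist, Block 2→Petrov, Block 3→Lindqvist+Haddad, Block 4→Kapoor, Block 5→Kapoor, Block 6→Haddad+Singh, Block 7→Petrov, Block 8→Haddad.
Total: 27 + 32 + 27 + 42 + 22 + 22 + 42 + 62 + 32 + 42 = €350.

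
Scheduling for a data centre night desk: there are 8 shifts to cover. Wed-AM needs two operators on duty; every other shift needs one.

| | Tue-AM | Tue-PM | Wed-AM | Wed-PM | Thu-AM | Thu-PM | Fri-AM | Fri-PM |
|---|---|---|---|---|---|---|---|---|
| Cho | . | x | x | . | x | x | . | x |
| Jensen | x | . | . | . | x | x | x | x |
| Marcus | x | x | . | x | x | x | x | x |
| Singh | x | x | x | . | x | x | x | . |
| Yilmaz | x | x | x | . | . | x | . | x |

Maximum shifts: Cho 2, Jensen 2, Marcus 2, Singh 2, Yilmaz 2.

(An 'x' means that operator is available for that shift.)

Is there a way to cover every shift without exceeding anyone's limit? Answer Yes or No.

Yes

Wed-PM can only be covered by Marcus, so that assignment is forced.
One valid schedule: Tue-AM→Jensen, Tue-PM→Cho, Wed-AM→Cho+Singh, Wed-PM→Marcus, Thu-AM→Marcus, Thu-PM→Singh, Fri-AM→Jensen, Fri-PM→Yilmaz.
Loads: Cho 2/2, Jensen 2/2, Marcus 2/2, Singh 2/2, Yilmaz 1/2 — all within limits.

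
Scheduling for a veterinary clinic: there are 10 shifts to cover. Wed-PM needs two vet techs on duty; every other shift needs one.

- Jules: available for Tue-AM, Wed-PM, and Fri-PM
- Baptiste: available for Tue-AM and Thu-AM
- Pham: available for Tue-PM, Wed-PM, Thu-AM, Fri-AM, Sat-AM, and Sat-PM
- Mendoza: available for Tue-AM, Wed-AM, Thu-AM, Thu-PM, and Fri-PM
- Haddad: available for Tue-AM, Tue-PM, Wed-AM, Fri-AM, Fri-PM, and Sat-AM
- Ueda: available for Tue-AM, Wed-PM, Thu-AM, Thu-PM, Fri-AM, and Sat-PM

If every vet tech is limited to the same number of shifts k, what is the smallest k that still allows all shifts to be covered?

2

With 6 vet techs and 11 worker-slots to fill, someone must work at least ⌈11/6⌉ = 2 shifts, so k ≥ 2.
k = 2 works: Tue-AM→Baptiste, Tue-PM→Pham, Wed-AM→Mendoza, Wed-PM→Jules+Ueda, Thu-AM→Baptiste, Thu-PM→Mendoza, Fri-AM→Haddad, Fri-PM→Jules, Sat-AM→Pham, Sat-PM→Ueda.
Loads: Jules 2, Baptiste 2, Pham 2, Mendoza 2, Haddad 1, Ueda 2 — all ≤ 2.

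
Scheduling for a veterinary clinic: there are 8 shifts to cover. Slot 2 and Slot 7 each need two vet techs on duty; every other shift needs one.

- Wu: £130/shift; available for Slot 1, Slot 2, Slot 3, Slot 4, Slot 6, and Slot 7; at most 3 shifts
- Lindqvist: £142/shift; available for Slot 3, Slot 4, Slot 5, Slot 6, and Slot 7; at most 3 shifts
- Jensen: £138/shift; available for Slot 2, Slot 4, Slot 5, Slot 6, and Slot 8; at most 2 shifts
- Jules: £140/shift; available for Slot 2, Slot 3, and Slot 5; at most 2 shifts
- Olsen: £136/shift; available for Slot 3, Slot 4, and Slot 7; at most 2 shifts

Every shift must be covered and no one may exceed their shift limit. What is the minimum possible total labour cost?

Slot 1 can only be covered by Wu, so that assignment is forced.
Slot 8 can only be covered by Jensen, so that assignment is forced.
Picking the cheapest available vet tech for each shift independently would cost £1330, but that ignores the shift limits.
An optimal schedule: Slot 1→Wu, Slot 2→Wu+Jensen, Slot 3→Jules, Slot 4→Olsen, Slot 5→Jules, Slot 6→Wu, Slot 7→Olsen+Lindqvist, Slot 8→Jensen.
Total: 130 + 130 + 138 + 140 + 136 + 140 + 130 + 136 + 142 + 138 = £1360.

£1360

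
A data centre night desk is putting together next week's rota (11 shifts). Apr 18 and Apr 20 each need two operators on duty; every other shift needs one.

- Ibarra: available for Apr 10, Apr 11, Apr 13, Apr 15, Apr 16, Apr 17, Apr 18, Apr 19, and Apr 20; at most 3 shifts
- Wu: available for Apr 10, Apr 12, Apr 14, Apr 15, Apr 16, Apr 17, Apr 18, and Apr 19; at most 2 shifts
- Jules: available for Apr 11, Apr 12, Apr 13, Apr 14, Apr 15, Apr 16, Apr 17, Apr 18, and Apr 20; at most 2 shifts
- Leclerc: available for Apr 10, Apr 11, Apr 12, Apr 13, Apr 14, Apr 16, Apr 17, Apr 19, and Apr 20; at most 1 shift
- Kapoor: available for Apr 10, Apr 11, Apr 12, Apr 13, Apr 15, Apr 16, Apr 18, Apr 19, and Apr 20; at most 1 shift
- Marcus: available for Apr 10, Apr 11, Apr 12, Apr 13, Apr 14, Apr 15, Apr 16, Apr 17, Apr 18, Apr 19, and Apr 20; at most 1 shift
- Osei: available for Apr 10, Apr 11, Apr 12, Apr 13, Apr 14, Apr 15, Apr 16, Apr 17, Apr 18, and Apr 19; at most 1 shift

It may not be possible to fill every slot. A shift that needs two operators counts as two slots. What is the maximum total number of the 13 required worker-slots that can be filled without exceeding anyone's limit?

Total capacity across all operators is 3+2+2+1+1+1+1 = 11, and 13 slots are needed, so at most 11 can be filled.
An assignment achieving 11: Apr 10→Ibarra, Apr 11→Ibarra, Apr 12→Wu, Apr 13→Jules, Apr 14→Wu, Apr 15→Kapoor, Apr 17→Leclerc, Apr 18→Marcus+Osei, Apr 20→Ibarra+Jules.
Loads: Ibarra 3/3, Wu 2/2, Jules 2/2, Leclerc 1/1, Kapoor 1/1, Marcus 1/1, Osei 1/1.

11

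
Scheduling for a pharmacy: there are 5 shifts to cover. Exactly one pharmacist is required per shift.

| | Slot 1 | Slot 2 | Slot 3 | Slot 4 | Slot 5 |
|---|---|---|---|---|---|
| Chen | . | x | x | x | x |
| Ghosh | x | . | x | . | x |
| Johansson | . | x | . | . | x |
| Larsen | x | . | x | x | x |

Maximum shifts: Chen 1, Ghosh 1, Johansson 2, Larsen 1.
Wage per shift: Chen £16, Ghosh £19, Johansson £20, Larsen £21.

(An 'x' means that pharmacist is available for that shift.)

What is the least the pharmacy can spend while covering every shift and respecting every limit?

Picking the cheapest available pharmacist for each shift independently would cost £83, but that ignores the shift limits.
An optimal schedule: Slot 1→Ghosh, Slot 2→Johansson, Slot 3→Larsen, Slot 4→Chen, Slot 5→Johansson.
Total: 19 + 20 + 21 + 16 + 20 = £96.

£96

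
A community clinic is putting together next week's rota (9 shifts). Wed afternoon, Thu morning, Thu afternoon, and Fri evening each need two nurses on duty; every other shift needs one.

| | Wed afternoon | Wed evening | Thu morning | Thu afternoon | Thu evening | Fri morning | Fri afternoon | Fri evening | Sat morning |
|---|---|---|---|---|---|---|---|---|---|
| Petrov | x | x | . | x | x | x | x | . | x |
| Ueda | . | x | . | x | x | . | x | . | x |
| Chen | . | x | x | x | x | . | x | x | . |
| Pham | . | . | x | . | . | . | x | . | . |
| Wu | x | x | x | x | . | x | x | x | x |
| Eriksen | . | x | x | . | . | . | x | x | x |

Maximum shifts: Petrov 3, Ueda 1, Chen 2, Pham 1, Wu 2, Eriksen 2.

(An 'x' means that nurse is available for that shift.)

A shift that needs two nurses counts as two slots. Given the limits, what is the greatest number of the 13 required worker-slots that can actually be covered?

Total capacity across all nurses is 3+1+2+1+2+2 = 11, and 13 slots are needed, so at most 11 can be filled.
An assignment achieving 11: Wed afternoon→Petrov+Wu, Wed evening→Eriksen, Thu morning→Chen+Pham, Thu afternoon→Ueda, Thu evening→Petrov, Fri morning→Petrov, Fri evening→Chen+Wu, Sat morning→Eriksen.
Loads: Petrov 3/3, Ueda 1/1, Chen 2/2, Pham 1/1, Wu 2/2, Eriksen 2/2.

11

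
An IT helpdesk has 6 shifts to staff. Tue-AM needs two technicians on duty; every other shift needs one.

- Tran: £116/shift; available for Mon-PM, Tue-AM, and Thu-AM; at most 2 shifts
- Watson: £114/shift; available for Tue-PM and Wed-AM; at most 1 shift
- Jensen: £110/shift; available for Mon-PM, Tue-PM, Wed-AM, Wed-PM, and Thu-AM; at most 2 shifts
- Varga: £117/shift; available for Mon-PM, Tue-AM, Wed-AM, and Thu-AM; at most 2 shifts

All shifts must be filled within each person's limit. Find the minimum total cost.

Tue-AM can only be covered by Tran and Varga, so that assignment is forced.
Wed-PM can only be covered by Jensen, so that assignment is forced.
Picking the cheapest available technician for each shift independently would cost £783, but that ignores the shift limits.
An optimal schedule: Mon-PM→Tran, Tue-AM→Tran+Varga, Tue-PM→Watson, Wed-AM→Jensen, Wed-PM→Jensen, Thu-AM→Varga.
Total: 116 + 116 + 117 + 114 + 110 + 110 + 117 = £800.

£800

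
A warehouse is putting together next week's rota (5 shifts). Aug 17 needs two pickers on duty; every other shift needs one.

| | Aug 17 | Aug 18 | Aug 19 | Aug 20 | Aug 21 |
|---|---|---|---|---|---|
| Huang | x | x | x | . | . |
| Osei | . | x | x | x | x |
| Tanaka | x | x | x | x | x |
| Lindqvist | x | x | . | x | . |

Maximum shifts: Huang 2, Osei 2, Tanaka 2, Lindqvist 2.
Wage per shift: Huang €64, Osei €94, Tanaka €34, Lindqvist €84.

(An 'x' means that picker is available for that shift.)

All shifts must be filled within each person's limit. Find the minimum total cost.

Picking the cheapest available picker for each shift independently would cost €234, but that ignores the shift limits.
An optimal schedule: Aug 17→Tanaka+Huang, Aug 18→Lindqvist, Aug 19→Huang, Aug 20→Lindqvist, Aug 21→Tanaka.
Total: 34 + 64 + 84 + 64 + 84 + 34 = €364.

€364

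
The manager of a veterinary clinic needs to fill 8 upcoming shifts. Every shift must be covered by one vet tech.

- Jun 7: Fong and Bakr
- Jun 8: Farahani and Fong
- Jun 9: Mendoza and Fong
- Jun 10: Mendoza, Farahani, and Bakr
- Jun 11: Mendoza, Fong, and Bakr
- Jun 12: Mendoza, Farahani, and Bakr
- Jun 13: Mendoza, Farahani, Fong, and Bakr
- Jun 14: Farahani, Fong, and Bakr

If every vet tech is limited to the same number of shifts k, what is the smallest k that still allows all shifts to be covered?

With 4 vet techs and 8 worker-slots to fill, someone must work at least ⌈8/4⌉ = 2 shifts, so k ≥ 2.
k = 2 works: Jun 7→Fong, Jun 8→Farahani, Jun 9→Mendoza, Jun 10→Mendoza, Jun 11→Fong, Jun 12→Farahani, Jun 13→Bakr, Jun 14→Bakr.
Loads: Mendoza 2, Farahani 2, Fong 2, Bakr 2 — all ≤ 2.

2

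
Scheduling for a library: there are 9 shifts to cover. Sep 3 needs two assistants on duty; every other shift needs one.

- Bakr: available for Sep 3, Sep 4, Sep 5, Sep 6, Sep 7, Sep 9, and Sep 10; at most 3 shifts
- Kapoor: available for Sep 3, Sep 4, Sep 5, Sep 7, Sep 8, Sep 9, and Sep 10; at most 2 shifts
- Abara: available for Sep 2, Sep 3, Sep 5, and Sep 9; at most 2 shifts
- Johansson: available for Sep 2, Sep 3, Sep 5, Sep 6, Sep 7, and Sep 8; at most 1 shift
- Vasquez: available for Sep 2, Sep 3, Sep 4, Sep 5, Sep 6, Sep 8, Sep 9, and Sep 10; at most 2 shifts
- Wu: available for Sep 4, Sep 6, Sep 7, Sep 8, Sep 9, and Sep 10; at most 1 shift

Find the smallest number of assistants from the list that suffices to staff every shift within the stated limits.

5

10 slots to fill and no one can take more than 3, so at least ⌈10/3⌉ = 4 assistants are needed.
Any 4 assistants together have capacity at most 3+2+2+2 = 9 < 10 slots, so 4 can never suffice.
Bakr, Kapoor, Abara, Johansson, and Vasquez alone can cover everything: Sep 2→Abara, Sep 3→Johansson+Vasquez, Sep 4→Bakr, Sep 5→Vasquez, Sep 6→Bakr, Sep 7→Bakr, Sep 8→Kapoor, Sep 9→Abara, Sep 10→Kapoor.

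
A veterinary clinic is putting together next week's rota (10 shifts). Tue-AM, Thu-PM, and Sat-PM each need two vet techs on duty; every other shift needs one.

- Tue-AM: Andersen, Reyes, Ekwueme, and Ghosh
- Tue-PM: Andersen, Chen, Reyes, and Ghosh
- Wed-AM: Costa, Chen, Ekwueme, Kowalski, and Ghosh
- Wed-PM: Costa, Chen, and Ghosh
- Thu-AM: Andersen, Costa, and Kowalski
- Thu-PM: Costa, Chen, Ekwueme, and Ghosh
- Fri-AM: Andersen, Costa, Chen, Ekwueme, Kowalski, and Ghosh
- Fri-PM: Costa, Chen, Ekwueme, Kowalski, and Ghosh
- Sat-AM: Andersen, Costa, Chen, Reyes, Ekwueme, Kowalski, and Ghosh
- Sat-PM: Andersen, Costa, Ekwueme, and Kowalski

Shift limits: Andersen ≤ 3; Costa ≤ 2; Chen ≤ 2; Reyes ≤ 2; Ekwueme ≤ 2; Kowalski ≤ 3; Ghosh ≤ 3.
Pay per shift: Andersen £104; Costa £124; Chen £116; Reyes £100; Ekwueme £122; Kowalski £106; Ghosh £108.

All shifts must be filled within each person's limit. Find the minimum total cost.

£1386

Picking the cheapest available vet tech for each shift independently would cost £1366, but that ignores the shift limits.
An optimal schedule: Tue-AM→Reyes+Andersen, Tue-PM→Reyes, Wed-AM→Kowalski, Wed-PM→Ghosh, Thu-AM→Andersen, Thu-PM→Ghosh+Chen, Fri-AM→Ghosh, Fri-PM→Kowalski, Sat-AM→Chen, Sat-PM→Andersen+Kowalski.
Total: 100 + 104 + 100 + 106 + 108 + 104 + 108 + 116 + 108 + 106 + 116 + 104 + 106 = £1386.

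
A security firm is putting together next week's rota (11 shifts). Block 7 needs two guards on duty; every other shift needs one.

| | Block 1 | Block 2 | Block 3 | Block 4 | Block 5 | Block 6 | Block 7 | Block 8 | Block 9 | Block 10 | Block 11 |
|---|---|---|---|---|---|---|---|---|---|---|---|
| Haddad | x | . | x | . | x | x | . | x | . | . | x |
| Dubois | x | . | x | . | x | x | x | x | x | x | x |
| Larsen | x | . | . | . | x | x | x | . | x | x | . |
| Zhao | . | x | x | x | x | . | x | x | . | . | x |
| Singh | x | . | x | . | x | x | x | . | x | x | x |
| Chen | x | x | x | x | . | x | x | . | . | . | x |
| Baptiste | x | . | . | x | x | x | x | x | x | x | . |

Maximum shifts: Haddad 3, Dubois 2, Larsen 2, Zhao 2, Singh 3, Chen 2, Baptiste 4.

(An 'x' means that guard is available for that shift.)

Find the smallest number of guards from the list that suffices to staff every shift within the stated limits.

12 slots to fill and no one can take more than 4, so at least ⌈12/4⌉ = 3 guards are needed.
Any 3 guards together have capacity at most 4+3+3 = 10 < 12 slots, so 3 can never suffice.
Haddad, Zhao, Singh, and Baptiste alone can cover everything: Block 1→Haddad, Block 2→Zhao, Block 3→Haddad, Block 4→Zhao, Block 5→Baptiste, Block 6→Baptiste, Block 7→Singh+Baptiste, Block 8→Baptiste, Block 9→Singh, Block 10→Singh, Block 11→Haddad.

4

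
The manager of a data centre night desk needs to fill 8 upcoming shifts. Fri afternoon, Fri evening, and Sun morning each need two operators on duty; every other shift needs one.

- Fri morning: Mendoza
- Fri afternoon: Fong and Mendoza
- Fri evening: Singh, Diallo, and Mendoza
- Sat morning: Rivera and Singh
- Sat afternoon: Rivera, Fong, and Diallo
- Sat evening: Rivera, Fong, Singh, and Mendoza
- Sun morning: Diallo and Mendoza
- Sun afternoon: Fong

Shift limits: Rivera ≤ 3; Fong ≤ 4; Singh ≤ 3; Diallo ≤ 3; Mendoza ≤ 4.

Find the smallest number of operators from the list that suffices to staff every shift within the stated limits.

11 slots to fill and no one can take more than 4, so at least ⌈11/4⌉ = 3 operators are needed.
Shifts {Fri afternoon, Sat morning, Sun morning} need 5 slots, but among the operators available for them (Rivera, Fong, Singh, Diallo, and Mendoza) any 3 together supply at most 4. So 3 operators are not enough.
Rivera, Fong, Diallo, and Mendoza alone can cover everything: Fri morning→Mendoza, Fri afternoon→Fong+Mendoza, Fri evening→Diallo+Mendoza, Sat morning→Rivera, Sat afternoon→Rivera, Sat evening→Rivera, Sun morning→Diallo+Mendoza, Sun afternoon→Fong.

4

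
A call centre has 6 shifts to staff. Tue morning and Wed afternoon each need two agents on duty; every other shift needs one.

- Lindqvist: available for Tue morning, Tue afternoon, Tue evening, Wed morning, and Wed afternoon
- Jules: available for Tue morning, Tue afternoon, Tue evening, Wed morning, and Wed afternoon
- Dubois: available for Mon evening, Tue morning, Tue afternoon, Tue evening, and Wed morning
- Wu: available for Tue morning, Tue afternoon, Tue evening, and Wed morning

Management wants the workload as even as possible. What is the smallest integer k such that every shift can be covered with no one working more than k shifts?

2

With 4 agents and 8 worker-slots to fill, someone must work at least ⌈8/4⌉ = 2 shifts, so k ≥ 2.
k = 2 works: Mon evening→Dubois, Tue morning→Dubois+Wu, Tue afternoon→Lindqvist, Tue evening→Jules, Wed morning→Wu, Wed afternoon→Lindqvist+Jules.
Loads: Lindqvist 2, Jules 2, Dubois 2, Wu 2 — all ≤ 2.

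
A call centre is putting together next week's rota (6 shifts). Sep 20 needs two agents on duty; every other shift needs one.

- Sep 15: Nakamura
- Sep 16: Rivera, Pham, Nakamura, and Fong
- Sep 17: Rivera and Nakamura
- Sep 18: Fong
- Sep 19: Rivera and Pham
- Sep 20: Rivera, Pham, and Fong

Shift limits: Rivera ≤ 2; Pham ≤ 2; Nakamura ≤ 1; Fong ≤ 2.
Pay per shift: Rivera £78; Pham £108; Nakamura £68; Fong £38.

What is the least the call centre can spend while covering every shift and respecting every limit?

Sep 15 can only be covered by Nakamura, so that assignment is forced.
Sep 18 can only be covered by Fong, so that assignment is forced.
Picking the cheapest available agent for each shift independently would cost £406, but that ignores the shift limits.
An optimal schedule: Sep 15→Nakamura, Sep 16→Pham, Sep 17→Rivera, Sep 18→Fong, Sep 19→Rivera, Sep 20→Pham+Fong.
Total: 68 + 108 + 78 + 38 + 78 + 108 + 38 = £516.

£516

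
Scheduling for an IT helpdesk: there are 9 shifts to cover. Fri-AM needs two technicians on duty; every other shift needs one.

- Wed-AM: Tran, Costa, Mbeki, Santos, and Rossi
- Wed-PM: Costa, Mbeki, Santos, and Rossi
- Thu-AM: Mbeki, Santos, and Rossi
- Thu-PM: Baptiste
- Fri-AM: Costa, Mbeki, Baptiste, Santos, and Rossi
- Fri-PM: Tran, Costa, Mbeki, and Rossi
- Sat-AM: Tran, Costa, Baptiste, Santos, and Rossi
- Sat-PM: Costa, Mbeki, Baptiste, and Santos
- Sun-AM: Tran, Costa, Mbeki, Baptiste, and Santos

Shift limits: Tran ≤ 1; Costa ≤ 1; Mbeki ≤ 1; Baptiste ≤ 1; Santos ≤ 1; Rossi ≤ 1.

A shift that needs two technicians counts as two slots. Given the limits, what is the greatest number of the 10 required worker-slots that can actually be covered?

Total capacity across all technicians is 1+1+1+1+1+1 = 6, and 10 slots are needed, so at most 6 can be filled.
An assignment achieving 6: Wed-AM→Rossi, Wed-PM→Costa, Thu-AM→Mbeki, Thu-PM→Baptiste, Fri-PM→Tran, Sat-PM→Santos.
Loads: Tran 1/1, Costa 1/1, Mbeki 1/1, Baptiste 1/1, Santos 1/1, Rossi 1/1.

6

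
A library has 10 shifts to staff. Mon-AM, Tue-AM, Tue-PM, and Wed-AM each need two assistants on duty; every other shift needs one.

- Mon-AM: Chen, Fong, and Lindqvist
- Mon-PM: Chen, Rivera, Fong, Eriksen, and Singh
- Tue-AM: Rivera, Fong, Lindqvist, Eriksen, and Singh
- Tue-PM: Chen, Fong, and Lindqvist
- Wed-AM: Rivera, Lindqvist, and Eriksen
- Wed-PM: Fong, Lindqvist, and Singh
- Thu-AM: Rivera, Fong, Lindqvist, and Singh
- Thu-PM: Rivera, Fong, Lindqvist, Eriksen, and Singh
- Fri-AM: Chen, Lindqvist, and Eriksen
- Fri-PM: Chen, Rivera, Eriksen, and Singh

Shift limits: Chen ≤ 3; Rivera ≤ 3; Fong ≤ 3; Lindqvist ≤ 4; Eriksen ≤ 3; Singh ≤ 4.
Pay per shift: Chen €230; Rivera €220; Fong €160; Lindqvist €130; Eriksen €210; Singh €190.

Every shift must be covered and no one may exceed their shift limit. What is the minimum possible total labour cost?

€2390

Picking the cheapest available assistant for each shift independently would cost €2080, but that ignores the shift limits.
An optimal schedule: Mon-AM→Lindqvist+Fong, Mon-PM→Singh, Tue-AM→Singh+Eriksen, Tue-PM→Lindqvist+Fong, Wed-AM→Lindqvist+Eriksen, Wed-PM→Lindqvist, Thu-AM→Fong, Thu-PM→Singh, Fri-AM→Eriksen, Fri-PM→Singh.
Total: 130 + 160 + 190 + 190 + 210 + 130 + 160 + 130 + 210 + 130 + 160 + 190 + 210 + 190 = €2390.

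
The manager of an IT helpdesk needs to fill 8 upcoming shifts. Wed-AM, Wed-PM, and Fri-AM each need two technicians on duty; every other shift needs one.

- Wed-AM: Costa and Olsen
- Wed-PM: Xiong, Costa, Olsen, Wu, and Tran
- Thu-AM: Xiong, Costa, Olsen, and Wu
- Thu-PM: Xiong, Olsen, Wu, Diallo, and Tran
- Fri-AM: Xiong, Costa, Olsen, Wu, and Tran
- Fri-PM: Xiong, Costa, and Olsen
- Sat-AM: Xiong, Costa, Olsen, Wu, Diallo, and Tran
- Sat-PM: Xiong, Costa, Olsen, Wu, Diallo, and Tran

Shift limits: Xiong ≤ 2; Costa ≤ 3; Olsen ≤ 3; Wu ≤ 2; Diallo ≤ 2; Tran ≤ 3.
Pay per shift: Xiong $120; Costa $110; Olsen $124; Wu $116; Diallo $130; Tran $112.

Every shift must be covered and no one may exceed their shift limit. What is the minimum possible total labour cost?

Wed-AM can only be covered by Costa and Olsen, so that assignment is forced.
Picking the cheapest available technician for each shift independently would cost $1230, but that ignores the shift limits.
An optimal schedule: Wed-AM→Costa+Olsen, Wed-PM→Wu+Xiong, Thu-AM→Costa, Thu-PM→Tran, Fri-AM→Wu+Xiong, Fri-PM→Costa, Sat-AM→Tran, Sat-PM→Tran.
Total: 110 + 124 + 116 + 120 + 110 + 112 + 116 + 120 + 110 + 112 + 112 = $1262.

$1262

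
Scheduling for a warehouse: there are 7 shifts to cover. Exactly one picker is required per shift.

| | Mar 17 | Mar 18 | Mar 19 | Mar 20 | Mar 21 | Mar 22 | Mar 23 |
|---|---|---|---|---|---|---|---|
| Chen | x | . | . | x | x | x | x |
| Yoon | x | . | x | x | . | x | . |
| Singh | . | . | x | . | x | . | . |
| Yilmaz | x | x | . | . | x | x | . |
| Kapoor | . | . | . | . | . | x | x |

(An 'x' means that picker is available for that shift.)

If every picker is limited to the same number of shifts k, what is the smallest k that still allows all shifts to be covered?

With 5 pickers and 7 worker-slots to fill, someone must work at least ⌈7/5⌉ = 2 shifts, so k ≥ 2.
k = 2 works: Mar 17→Yoon, Mar 18→Yilmaz, Mar 19→Yoon, Mar 20→Chen, Mar 21→Singh, Mar 22→Yilmaz, Mar 23→Chen.
Loads: Chen 2, Yoon 2, Singh 1, Yilmaz 2, Kapoor 0 — all ≤ 2.

2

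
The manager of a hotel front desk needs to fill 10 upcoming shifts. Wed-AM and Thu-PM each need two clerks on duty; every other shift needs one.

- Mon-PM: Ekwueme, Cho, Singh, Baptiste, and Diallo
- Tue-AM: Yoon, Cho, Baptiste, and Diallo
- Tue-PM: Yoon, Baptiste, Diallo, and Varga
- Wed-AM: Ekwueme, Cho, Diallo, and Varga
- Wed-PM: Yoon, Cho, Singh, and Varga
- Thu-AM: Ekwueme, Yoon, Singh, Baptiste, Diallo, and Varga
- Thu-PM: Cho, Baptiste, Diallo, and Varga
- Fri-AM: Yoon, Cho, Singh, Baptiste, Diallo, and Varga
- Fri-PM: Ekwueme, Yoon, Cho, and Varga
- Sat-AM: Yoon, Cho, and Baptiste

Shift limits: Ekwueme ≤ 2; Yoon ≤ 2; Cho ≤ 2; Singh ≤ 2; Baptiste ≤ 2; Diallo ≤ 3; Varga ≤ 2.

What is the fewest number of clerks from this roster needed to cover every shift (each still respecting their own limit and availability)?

6

12 slots to fill and no one can take more than 3, so at least ⌈12/3⌉ = 4 clerks are needed.
Any 5 clerks together have capacity at most 3+2+2+2+2 = 11 < 12 slots, so 5 can never suffice.
Ekwueme, Yoon, Cho, Singh, Baptiste, and Diallo alone can cover everything: Mon-PM→Singh, Tue-AM→Diallo, Tue-PM→Yoon, Wed-AM→Ekwueme+Cho, Wed-PM→Yoon, Thu-AM→Singh, Thu-PM→Cho+Baptiste, Fri-AM→Diallo, Fri-PM→Ekwueme, Sat-AM→Baptiste.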